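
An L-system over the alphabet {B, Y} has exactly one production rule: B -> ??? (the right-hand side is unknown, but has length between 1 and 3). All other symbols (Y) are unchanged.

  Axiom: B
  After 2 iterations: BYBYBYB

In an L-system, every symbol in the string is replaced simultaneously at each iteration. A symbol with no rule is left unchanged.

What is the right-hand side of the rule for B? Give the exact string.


Answer: BYB

Derivation:
Trying B -> BYB:
  Step 0: B
  Step 1: BYB
  Step 2: BYBYBYB
Matches the given result.


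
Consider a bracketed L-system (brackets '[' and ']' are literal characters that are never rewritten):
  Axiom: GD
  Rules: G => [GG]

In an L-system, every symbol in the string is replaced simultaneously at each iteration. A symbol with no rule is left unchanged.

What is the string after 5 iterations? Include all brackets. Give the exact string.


Step 0: GD
Step 1: [GG]D
Step 2: [[GG][GG]]D
Step 3: [[[GG][GG]][[GG][GG]]]D
Step 4: [[[[GG][GG]][[GG][GG]]][[[GG][GG]][[GG][GG]]]]D
Step 5: [[[[[GG][GG]][[GG][GG]]][[[GG][GG]][[GG][GG]]]][[[[GG][GG]][[GG][GG]]][[[GG][GG]][[GG][GG]]]]]D

Answer: [[[[[GG][GG]][[GG][GG]]][[[GG][GG]][[GG][GG]]]][[[[GG][GG]][[GG][GG]]][[[GG][GG]][[GG][GG]]]]]D


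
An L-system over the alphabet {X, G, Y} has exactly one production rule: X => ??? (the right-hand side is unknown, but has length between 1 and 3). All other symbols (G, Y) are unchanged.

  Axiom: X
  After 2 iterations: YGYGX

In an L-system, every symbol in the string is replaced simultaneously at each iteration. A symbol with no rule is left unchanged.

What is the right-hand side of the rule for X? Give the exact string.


Trying X => YGX:
  Step 0: X
  Step 1: YGX
  Step 2: YGYGX
Matches the given result.

Answer: YGX


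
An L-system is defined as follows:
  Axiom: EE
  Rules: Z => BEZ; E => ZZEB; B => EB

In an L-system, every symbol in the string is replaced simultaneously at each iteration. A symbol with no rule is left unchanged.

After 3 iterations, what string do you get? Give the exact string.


Step 0: EE
Step 1: ZZEBZZEB
Step 2: BEZBEZZZEBEBBEZBEZZZEBEB
Step 3: EBZZEBBEZEBZZEBBEZBEZBEZZZEBEBZZEBEBEBZZEBBEZEBZZEBBEZBEZBEZZZEBEBZZEBEB

Answer: EBZZEBBEZEBZZEBBEZBEZBEZZZEBEBZZEBEBEBZZEBBEZEBZZEBBEZBEZBEZZZEBEBZZEBEB


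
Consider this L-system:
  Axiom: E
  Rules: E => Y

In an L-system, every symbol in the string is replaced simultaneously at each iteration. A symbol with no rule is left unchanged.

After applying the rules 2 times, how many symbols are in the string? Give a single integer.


Answer: 1

Derivation:
Step 0: length = 1
Step 1: length = 1
Step 2: length = 1


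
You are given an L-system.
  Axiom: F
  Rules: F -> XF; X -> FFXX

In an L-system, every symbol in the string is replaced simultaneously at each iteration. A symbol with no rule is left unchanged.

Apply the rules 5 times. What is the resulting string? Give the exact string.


Step 0: F
Step 1: XF
Step 2: FFXXXF
Step 3: XFXFFFXXFFXXFFXXXF
Step 4: FFXXXFFFXXXFXFXFFFXXFFXXXFXFFFXXFFXXXFXFFFXXFFXXFFXXXF
Step 5: XFXFFFXXFFXXFFXXXFXFXFFFXXFFXXFFXXXFFFXXXFFFXXXFXFXFFFXXFFXXXFXFFFXXFFXXFFXXXFFFXXXFXFXFFFXXFFXXXFXFFFXXFFXXFFXXXFFFXXXFXFXFFFXXFFXXXFXFFFXXFFXXXFXFFFXXFFXXFFXXXF

Answer: XFXFFFXXFFXXFFXXXFXFXFFFXXFFXXFFXXXFFFXXXFFFXXXFXFXFFFXXFFXXXFXFFFXXFFXXFFXXXFFFXXXFXFXFFFXXFFXXXFXFFFXXFFXXFFXXXFFFXXXFXFXFFFXXFFXXXFXFFFXXFFXXXFXFFFXXFFXXFFXXXF


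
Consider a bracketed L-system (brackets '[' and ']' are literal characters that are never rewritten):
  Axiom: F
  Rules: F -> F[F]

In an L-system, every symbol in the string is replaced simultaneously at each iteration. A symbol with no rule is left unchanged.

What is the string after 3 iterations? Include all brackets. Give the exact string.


Answer: F[F][F[F]][F[F][F[F]]]

Derivation:
Step 0: F
Step 1: F[F]
Step 2: F[F][F[F]]
Step 3: F[F][F[F]][F[F][F[F]]]


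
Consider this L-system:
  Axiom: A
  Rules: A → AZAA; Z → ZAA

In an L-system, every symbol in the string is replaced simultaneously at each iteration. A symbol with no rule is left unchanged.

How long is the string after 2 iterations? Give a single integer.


Answer: 15

Derivation:
Step 0: length = 1
Step 1: length = 4
Step 2: length = 15


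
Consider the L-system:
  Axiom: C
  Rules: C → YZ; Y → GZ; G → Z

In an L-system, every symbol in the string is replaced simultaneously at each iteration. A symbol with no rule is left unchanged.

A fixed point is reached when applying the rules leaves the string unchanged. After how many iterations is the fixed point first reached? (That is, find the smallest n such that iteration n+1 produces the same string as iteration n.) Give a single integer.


Answer: 3

Derivation:
Step 0: C
Step 1: YZ
Step 2: GZZ
Step 3: ZZZ
Step 4: ZZZ  (unchanged — fixed point at step 3)


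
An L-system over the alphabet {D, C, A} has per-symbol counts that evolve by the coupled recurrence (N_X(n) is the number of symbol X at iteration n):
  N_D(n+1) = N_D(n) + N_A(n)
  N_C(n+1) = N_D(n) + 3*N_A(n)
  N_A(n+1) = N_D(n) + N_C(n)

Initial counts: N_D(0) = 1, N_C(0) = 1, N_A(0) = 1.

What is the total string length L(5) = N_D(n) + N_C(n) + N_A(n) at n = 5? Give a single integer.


Step 0: N_D=1, N_C=1, N_A=1, L=3
Step 1: N_D=2, N_C=4, N_A=2, L=8
Step 2: N_D=4, N_C=8, N_A=6, L=18
Step 3: N_D=10, N_C=22, N_A=12, L=44
Step 4: N_D=22, N_C=46, N_A=32, L=100
Step 5: N_D=54, N_C=118, N_A=68, L=240

Answer: 240


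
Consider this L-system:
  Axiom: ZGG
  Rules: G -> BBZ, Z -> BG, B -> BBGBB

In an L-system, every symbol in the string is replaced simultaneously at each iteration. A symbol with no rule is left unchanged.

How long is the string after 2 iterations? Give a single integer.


Answer: 32

Derivation:
Step 0: length = 3
Step 1: length = 8
Step 2: length = 32


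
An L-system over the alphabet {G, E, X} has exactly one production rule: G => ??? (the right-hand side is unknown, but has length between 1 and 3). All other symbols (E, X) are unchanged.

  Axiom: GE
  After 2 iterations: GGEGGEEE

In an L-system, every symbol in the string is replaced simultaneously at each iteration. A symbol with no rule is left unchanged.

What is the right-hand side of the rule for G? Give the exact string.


Answer: GGE

Derivation:
Trying G => GGE:
  Step 0: GE
  Step 1: GGEE
  Step 2: GGEGGEEE
Matches the given result.


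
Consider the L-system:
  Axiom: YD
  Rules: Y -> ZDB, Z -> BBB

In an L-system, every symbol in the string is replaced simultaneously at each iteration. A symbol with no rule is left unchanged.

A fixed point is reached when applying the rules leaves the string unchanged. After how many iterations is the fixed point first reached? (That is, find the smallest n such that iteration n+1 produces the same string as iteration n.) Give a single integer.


Step 0: YD
Step 1: ZDBD
Step 2: BBBDBD
Step 3: BBBDBD  (unchanged — fixed point at step 2)

Answer: 2


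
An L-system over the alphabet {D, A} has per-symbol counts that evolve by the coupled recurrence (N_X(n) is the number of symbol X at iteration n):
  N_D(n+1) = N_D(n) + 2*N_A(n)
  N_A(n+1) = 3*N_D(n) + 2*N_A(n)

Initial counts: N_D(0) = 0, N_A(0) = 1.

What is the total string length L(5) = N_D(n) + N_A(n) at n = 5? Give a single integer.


Step 0: N_D=0, N_A=1, L=1
Step 1: N_D=2, N_A=2, L=4
Step 2: N_D=6, N_A=10, L=16
Step 3: N_D=26, N_A=38, L=64
Step 4: N_D=102, N_A=154, L=256
Step 5: N_D=410, N_A=614, L=1024

Answer: 1024


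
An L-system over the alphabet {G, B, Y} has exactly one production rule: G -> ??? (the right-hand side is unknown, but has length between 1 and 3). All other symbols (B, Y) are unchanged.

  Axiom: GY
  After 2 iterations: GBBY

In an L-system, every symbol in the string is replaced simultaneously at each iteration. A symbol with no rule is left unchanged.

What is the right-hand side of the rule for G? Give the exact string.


Answer: GB

Derivation:
Trying G -> GB:
  Step 0: GY
  Step 1: GBY
  Step 2: GBBY
Matches the given result.


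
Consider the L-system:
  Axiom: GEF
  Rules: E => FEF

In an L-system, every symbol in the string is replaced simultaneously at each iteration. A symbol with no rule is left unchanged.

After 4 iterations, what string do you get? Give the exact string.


Answer: GFFFFEFFFFF

Derivation:
Step 0: GEF
Step 1: GFEFF
Step 2: GFFEFFF
Step 3: GFFFEFFFF
Step 4: GFFFFEFFFFF


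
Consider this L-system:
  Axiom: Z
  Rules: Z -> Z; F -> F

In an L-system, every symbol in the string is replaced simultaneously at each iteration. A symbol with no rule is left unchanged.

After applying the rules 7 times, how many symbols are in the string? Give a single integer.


Step 0: length = 1
Step 1: length = 1
Step 2: length = 1
Step 3: length = 1
Step 4: length = 1
Step 5: length = 1
Step 6: length = 1
Step 7: length = 1

Answer: 1


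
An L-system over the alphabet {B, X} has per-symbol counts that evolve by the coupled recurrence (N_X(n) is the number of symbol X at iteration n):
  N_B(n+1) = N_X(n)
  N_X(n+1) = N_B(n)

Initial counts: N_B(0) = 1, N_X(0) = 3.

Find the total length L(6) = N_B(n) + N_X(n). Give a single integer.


Step 0: N_B=1, N_X=3, L=4
Step 1: N_B=3, N_X=1, L=4
Step 2: N_B=1, N_X=3, L=4
Step 3: N_B=3, N_X=1, L=4
Step 4: N_B=1, N_X=3, L=4
Step 5: N_B=3, N_X=1, L=4
Step 6: N_B=1, N_X=3, L=4

Answer: 4


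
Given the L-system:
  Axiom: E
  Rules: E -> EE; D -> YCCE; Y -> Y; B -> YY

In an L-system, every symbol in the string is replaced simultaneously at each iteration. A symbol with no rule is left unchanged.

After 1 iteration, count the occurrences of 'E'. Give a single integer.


Step 0: E  (1 'E')
Step 1: EE  (2 'E')

Answer: 2


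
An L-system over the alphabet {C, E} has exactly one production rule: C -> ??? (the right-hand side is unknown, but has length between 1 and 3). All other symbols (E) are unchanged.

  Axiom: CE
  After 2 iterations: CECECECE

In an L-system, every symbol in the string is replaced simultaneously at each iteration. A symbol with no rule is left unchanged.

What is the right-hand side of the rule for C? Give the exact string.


Answer: CEC

Derivation:
Trying C -> CEC:
  Step 0: CE
  Step 1: CECE
  Step 2: CECECECE
Matches the given result.


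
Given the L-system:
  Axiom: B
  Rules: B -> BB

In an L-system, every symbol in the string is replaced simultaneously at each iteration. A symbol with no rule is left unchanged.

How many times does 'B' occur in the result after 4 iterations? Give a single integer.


Answer: 16

Derivation:
Step 0: B  (1 'B')
Step 1: BB  (2 'B')
Step 2: BBBB  (4 'B')
Step 3: BBBBBBBB  (8 'B')
Step 4: BBBBBBBBBBBBBBBB  (16 'B')


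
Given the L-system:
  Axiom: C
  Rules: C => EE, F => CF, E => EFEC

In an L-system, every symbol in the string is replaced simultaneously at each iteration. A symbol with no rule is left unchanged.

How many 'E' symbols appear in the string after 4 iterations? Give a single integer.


Answer: 36

Derivation:
Step 0: C  (0 'E')
Step 1: EE  (2 'E')
Step 2: EFECEFEC  (4 'E')
Step 3: EFECCFEFECEEEFECCFEFECEE  (12 'E')
Step 4: EFECCFEFECEEEECFEFECCFEFECEEEFECEFECEFECCFEFECEEEECFEFECCFEFECEEEFECEFEC  (36 'E')


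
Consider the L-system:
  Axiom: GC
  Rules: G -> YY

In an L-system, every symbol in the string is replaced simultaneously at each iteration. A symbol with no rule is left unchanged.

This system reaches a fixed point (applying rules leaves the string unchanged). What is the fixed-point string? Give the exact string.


Step 0: GC
Step 1: YYC
Step 2: YYC  (unchanged — fixed point at step 1)

Answer: YYC


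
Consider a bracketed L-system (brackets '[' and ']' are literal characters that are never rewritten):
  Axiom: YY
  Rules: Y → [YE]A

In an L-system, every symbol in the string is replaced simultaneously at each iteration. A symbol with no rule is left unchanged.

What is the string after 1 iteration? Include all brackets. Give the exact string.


Step 0: YY
Step 1: [YE]A[YE]A

Answer: [YE]A[YE]A


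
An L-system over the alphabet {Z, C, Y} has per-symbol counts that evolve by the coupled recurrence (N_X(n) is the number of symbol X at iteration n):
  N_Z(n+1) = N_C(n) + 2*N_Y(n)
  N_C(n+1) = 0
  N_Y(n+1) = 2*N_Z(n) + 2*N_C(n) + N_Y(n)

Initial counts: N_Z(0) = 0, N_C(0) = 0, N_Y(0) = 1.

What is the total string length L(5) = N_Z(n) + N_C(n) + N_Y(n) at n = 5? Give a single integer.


Answer: 123

Derivation:
Step 0: N_Z=0, N_C=0, N_Y=1, L=1
Step 1: N_Z=2, N_C=0, N_Y=1, L=3
Step 2: N_Z=2, N_C=0, N_Y=5, L=7
Step 3: N_Z=10, N_C=0, N_Y=9, L=19
Step 4: N_Z=18, N_C=0, N_Y=29, L=47
Step 5: N_Z=58, N_C=0, N_Y=65, L=123


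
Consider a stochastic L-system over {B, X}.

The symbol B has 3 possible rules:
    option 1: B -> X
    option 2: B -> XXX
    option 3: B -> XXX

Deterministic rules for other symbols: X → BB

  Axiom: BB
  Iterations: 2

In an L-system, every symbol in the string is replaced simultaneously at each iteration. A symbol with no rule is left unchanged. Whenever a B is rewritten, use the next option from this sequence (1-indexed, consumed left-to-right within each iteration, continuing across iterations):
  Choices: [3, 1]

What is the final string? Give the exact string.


Step 0: BB
Step 1: XXXX  (used choices [3, 1])
Step 2: BBBBBBBB  (used choices [])

Answer: BBBBBBBB


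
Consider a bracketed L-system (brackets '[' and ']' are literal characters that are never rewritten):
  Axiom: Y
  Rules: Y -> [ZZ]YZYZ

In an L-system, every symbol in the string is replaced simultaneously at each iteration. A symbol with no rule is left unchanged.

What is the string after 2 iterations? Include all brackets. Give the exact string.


Step 0: Y
Step 1: [ZZ]YZYZ
Step 2: [ZZ][ZZ]YZYZZ[ZZ]YZYZZ

Answer: [ZZ][ZZ]YZYZZ[ZZ]YZYZZ


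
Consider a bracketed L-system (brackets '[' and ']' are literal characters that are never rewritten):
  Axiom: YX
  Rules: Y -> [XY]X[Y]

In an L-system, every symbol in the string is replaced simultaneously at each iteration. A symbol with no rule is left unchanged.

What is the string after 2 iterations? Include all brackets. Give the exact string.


Answer: [X[XY]X[Y]]X[[XY]X[Y]]X

Derivation:
Step 0: YX
Step 1: [XY]X[Y]X
Step 2: [X[XY]X[Y]]X[[XY]X[Y]]X


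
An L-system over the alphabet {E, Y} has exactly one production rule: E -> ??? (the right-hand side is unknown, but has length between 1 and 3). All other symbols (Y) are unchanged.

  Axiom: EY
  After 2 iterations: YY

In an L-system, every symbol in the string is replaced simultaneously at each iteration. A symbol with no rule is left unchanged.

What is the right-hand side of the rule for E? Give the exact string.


Answer: Y

Derivation:
Trying E -> Y:
  Step 0: EY
  Step 1: YY
  Step 2: YY
Matches the given result.


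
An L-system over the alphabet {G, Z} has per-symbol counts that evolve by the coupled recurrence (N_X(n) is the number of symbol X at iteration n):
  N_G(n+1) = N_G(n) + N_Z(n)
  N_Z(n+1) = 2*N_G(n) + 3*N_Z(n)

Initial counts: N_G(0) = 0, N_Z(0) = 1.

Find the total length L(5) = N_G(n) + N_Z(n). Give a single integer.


Answer: 780

Derivation:
Step 0: N_G=0, N_Z=1, L=1
Step 1: N_G=1, N_Z=3, L=4
Step 2: N_G=4, N_Z=11, L=15
Step 3: N_G=15, N_Z=41, L=56
Step 4: N_G=56, N_Z=153, L=209
Step 5: N_G=209, N_Z=571, L=780


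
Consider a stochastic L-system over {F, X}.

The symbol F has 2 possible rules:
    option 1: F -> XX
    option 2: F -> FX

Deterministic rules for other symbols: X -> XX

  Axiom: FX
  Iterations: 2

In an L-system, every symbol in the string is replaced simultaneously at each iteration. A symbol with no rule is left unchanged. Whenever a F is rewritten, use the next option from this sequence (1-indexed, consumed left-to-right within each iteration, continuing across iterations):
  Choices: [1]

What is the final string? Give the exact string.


Step 0: FX
Step 1: XXXX  (used choices [1])
Step 2: XXXXXXXX  (used choices [])

Answer: XXXXXXXX


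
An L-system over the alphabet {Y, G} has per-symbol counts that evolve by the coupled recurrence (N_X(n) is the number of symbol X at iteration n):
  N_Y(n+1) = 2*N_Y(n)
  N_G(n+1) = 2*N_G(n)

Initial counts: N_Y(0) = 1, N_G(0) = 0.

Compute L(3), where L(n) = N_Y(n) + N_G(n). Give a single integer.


Answer: 8

Derivation:
Step 0: N_Y=1, N_G=0, L=1
Step 1: N_Y=2, N_G=0, L=2
Step 2: N_Y=4, N_G=0, L=4
Step 3: N_Y=8, N_G=0, L=8


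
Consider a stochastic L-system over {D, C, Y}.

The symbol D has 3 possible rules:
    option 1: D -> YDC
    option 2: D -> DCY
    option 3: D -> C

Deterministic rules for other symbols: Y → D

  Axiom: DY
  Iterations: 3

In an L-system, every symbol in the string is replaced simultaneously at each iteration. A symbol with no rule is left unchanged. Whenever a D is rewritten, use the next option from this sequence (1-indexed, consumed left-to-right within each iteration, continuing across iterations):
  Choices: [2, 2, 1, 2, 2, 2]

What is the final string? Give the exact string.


Answer: DCYCDCDCYDDCYC

Derivation:
Step 0: DY
Step 1: DCYD  (used choices [2])
Step 2: DCYCDYDC  (used choices [2, 1])
Step 3: DCYCDCDCYDDCYC  (used choices [2, 2, 2])


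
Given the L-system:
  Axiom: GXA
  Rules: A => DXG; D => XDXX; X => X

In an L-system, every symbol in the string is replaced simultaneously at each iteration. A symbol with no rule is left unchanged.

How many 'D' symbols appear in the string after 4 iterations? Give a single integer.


Step 0: GXA  (0 'D')
Step 1: GXDXG  (1 'D')
Step 2: GXXDXXXG  (1 'D')
Step 3: GXXXDXXXXXG  (1 'D')
Step 4: GXXXXDXXXXXXXG  (1 'D')

Answer: 1


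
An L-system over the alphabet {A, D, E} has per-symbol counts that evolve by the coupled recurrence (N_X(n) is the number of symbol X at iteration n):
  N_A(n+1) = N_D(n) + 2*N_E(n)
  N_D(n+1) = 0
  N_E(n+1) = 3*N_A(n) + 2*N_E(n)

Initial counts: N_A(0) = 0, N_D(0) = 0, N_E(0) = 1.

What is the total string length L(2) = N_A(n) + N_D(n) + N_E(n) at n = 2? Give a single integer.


Step 0: N_A=0, N_D=0, N_E=1, L=1
Step 1: N_A=2, N_D=0, N_E=2, L=4
Step 2: N_A=4, N_D=0, N_E=10, L=14

Answer: 14


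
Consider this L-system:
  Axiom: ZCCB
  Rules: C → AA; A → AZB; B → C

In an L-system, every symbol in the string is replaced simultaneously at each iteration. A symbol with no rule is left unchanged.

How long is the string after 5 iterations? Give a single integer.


Step 0: length = 4
Step 1: length = 6
Step 2: length = 15
Step 3: length = 27
Step 4: length = 43
Step 5: length = 77

Answer: 77


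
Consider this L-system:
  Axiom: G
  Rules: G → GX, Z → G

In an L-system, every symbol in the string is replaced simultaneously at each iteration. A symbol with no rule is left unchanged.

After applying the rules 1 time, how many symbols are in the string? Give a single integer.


Step 0: length = 1
Step 1: length = 2

Answer: 2


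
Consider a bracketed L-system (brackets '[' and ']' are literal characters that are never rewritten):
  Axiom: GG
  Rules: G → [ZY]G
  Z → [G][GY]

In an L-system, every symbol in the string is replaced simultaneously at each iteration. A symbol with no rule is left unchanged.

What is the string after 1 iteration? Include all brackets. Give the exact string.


Step 0: GG
Step 1: [ZY]G[ZY]G

Answer: [ZY]G[ZY]G


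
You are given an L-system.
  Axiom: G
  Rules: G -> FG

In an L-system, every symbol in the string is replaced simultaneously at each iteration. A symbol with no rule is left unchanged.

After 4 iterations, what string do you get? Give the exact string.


Answer: FFFFG

Derivation:
Step 0: G
Step 1: FG
Step 2: FFG
Step 3: FFFG
Step 4: FFFFG


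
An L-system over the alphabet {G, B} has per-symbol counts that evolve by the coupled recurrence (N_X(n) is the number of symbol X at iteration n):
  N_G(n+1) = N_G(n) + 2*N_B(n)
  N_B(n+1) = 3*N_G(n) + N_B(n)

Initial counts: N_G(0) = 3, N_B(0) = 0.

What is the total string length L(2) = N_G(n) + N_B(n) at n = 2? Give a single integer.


Answer: 39

Derivation:
Step 0: N_G=3, N_B=0, L=3
Step 1: N_G=3, N_B=9, L=12
Step 2: N_G=21, N_B=18, L=39


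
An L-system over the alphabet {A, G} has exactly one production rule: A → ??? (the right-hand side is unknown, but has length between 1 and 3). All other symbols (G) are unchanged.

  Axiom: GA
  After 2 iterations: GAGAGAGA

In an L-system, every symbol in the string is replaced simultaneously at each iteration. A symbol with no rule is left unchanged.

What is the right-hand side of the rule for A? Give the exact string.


Trying A → AGA:
  Step 0: GA
  Step 1: GAGA
  Step 2: GAGAGAGA
Matches the given result.

Answer: AGA


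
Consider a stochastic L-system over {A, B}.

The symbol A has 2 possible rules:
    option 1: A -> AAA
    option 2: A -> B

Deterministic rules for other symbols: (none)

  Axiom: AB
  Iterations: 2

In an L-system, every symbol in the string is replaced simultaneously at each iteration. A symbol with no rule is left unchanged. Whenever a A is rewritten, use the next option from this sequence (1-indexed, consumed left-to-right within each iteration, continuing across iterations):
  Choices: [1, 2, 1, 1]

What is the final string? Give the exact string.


Step 0: AB
Step 1: AAAB  (used choices [1])
Step 2: BAAAAAAB  (used choices [2, 1, 1])

Answer: BAAAAAAB


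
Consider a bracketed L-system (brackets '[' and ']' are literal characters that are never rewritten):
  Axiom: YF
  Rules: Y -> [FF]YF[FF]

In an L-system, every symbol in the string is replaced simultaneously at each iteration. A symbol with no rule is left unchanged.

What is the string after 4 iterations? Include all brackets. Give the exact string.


Answer: [FF][FF][FF][FF]YF[FF]F[FF]F[FF]F[FF]F

Derivation:
Step 0: YF
Step 1: [FF]YF[FF]F
Step 2: [FF][FF]YF[FF]F[FF]F
Step 3: [FF][FF][FF]YF[FF]F[FF]F[FF]F
Step 4: [FF][FF][FF][FF]YF[FF]F[FF]F[FF]F[FF]F


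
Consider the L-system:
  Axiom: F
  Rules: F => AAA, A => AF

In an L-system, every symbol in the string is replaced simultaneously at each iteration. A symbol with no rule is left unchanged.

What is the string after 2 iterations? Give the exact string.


Answer: AFAFAF

Derivation:
Step 0: F
Step 1: AAA
Step 2: AFAFAF


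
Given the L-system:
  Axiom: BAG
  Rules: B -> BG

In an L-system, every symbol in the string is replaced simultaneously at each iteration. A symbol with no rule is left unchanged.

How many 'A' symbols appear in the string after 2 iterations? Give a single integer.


Step 0: BAG  (1 'A')
Step 1: BGAG  (1 'A')
Step 2: BGGAG  (1 'A')

Answer: 1


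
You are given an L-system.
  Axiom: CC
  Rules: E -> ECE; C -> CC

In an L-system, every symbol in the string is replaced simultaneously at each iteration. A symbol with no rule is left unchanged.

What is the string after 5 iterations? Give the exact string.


Step 0: CC
Step 1: CCCC
Step 2: CCCCCCCC
Step 3: CCCCCCCCCCCCCCCC
Step 4: CCCCCCCCCCCCCCCCCCCCCCCCCCCCCCCC
Step 5: CCCCCCCCCCCCCCCCCCCCCCCCCCCCCCCCCCCCCCCCCCCCCCCCCCCCCCCCCCCCCCCC

Answer: CCCCCCCCCCCCCCCCCCCCCCCCCCCCCCCCCCCCCCCCCCCCCCCCCCCCCCCCCCCCCCCC


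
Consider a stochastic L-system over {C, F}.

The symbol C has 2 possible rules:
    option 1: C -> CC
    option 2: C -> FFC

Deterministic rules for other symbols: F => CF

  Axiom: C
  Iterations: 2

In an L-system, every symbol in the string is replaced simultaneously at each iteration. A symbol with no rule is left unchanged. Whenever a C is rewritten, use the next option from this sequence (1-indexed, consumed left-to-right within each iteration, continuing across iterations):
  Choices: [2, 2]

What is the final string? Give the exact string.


Step 0: C
Step 1: FFC  (used choices [2])
Step 2: CFCFFFC  (used choices [2])

Answer: CFCFFFC


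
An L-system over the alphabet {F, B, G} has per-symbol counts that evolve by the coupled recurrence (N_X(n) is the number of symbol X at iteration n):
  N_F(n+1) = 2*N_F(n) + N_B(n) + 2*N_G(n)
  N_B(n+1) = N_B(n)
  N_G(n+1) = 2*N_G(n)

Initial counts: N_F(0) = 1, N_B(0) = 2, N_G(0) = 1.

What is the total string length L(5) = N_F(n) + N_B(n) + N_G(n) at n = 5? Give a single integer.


Step 0: N_F=1, N_B=2, N_G=1, L=4
Step 1: N_F=6, N_B=2, N_G=2, L=10
Step 2: N_F=18, N_B=2, N_G=4, L=24
Step 3: N_F=46, N_B=2, N_G=8, L=56
Step 4: N_F=110, N_B=2, N_G=16, L=128
Step 5: N_F=254, N_B=2, N_G=32, L=288

Answer: 288


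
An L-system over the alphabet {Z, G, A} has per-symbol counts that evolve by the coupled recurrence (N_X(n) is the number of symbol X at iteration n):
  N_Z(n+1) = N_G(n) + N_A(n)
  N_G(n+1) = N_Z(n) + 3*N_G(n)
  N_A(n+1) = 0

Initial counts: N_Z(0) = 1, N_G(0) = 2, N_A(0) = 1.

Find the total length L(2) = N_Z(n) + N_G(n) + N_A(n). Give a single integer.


Step 0: N_Z=1, N_G=2, N_A=1, L=4
Step 1: N_Z=3, N_G=7, N_A=0, L=10
Step 2: N_Z=7, N_G=24, N_A=0, L=31

Answer: 31


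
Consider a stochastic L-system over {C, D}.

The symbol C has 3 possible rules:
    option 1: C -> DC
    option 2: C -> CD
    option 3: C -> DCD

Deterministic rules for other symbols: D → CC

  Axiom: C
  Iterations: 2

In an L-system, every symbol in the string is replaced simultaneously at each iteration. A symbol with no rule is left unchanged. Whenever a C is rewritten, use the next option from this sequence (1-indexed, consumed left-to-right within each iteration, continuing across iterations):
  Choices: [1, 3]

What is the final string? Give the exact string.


Step 0: C
Step 1: DC  (used choices [1])
Step 2: CCDCD  (used choices [3])

Answer: CCDCD


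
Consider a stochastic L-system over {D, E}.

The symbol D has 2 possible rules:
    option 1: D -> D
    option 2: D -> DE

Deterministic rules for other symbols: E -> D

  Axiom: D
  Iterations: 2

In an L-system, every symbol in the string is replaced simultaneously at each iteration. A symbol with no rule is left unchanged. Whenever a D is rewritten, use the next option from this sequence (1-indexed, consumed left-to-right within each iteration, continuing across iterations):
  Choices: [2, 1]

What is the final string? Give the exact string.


Step 0: D
Step 1: DE  (used choices [2])
Step 2: DD  (used choices [1])

Answer: DD


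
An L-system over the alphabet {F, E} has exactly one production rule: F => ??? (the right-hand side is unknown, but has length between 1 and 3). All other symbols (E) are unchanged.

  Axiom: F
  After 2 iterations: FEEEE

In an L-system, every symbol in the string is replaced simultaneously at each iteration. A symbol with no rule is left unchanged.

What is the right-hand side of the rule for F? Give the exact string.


Answer: FEE

Derivation:
Trying F => FEE:
  Step 0: F
  Step 1: FEE
  Step 2: FEEEE
Matches the given result.


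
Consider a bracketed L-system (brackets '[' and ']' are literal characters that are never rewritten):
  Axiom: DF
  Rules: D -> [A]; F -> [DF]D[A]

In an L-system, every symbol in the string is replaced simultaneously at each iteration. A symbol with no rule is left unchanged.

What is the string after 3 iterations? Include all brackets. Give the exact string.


Step 0: DF
Step 1: [A][DF]D[A]
Step 2: [A][[A][DF]D[A]][A][A]
Step 3: [A][[A][[A][DF]D[A]][A][A]][A][A]

Answer: [A][[A][[A][DF]D[A]][A][A]][A][A]


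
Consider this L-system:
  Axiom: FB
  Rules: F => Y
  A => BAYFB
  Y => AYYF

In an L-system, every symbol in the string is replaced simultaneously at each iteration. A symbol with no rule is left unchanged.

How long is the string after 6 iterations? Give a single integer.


Answer: 405

Derivation:
Step 0: length = 2
Step 1: length = 2
Step 2: length = 5
Step 3: length = 15
Step 4: length = 45
Step 5: length = 135
Step 6: length = 405


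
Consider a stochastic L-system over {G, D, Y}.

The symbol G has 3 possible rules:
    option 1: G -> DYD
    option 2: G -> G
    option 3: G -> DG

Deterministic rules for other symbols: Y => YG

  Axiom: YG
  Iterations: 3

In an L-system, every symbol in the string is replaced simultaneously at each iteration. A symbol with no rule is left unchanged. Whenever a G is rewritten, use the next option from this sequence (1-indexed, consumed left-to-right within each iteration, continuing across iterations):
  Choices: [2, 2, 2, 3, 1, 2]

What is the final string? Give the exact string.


Step 0: YG
Step 1: YGG  (used choices [2])
Step 2: YGGG  (used choices [2, 2])
Step 3: YGDGDYDG  (used choices [3, 1, 2])

Answer: YGDGDYDG


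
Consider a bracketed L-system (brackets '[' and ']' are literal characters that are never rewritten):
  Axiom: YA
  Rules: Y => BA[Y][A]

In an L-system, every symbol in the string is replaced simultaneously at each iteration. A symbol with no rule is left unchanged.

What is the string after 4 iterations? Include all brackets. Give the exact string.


Step 0: YA
Step 1: BA[Y][A]A
Step 2: BA[BA[Y][A]][A]A
Step 3: BA[BA[BA[Y][A]][A]][A]A
Step 4: BA[BA[BA[BA[Y][A]][A]][A]][A]A

Answer: BA[BA[BA[BA[Y][A]][A]][A]][A]A


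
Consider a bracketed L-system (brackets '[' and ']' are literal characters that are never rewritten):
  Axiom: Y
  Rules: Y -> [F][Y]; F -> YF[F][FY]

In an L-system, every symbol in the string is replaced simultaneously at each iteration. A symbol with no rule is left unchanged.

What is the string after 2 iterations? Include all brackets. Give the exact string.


Answer: [YF[F][FY]][[F][Y]]

Derivation:
Step 0: Y
Step 1: [F][Y]
Step 2: [YF[F][FY]][[F][Y]]


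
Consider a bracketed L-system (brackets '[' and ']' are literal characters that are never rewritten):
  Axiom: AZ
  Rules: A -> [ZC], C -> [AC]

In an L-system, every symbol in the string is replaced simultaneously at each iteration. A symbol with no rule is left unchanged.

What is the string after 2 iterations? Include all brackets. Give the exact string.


Answer: [Z[AC]]Z

Derivation:
Step 0: AZ
Step 1: [ZC]Z
Step 2: [Z[AC]]Z


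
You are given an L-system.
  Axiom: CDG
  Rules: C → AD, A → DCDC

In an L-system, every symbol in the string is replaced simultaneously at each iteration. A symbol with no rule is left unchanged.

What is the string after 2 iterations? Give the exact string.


Answer: DCDCDDG

Derivation:
Step 0: CDG
Step 1: ADDG
Step 2: DCDCDDG


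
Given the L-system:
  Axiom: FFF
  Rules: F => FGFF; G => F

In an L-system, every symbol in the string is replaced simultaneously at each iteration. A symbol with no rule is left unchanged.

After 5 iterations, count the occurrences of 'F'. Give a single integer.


Answer: 1080

Derivation:
Final string: FGFFFFGFFFGFFFGFFFGFFFFGFFFGFFFGFFFFGFFFGFFFGFFFFGFFFGFFFGFFFFGFFFGFFFGFFFGFFFFGFFFGFFFGFFFFGFFFGFFFGFFFFGFFFGFFFGFFFGFFFFGFFFGFFFGFFFFGFFFGFFFGFFFFGFFFGFFFGFFFGFFFFGFFFGFFFGFFFFGFFFGFFFGFFFFGFFFGFFFGFFFGFFFFGFFFGFFFGFFFFGFFFGFFFGFFFFGFFFGFFFGFFFFGFFFGFFFGFFFGFFFFGFFFGFFFGFFFFGFFFGFFFGFFFFGFFFGFFFGFFFGFFFFGFFFGFFFGFFFFGFFFGFFFGFFFFGFFFGFFFGFFFGFFFFGFFFGFFFGFFFFGFFFGFFFGFFFFGFFFGFFFGFFFFGFFFGFFFGFFFGFFFFGFFFGFFFGFFFFGFFFGFFFGFFFFGFFFGFFFGFFFGFFFFGFFFGFFFGFFFFGFFFGFFFGFFFFGFFFGFFFGFFFGFFFFGFFFGFFFGFFFFGFFFGFFFGFFFFGFFFGFFFGFFFFGFFFGFFFGFFFGFFFFGFFFGFFFGFFFFGFFFGFFFGFFFFGFFFGFFFGFFFGFFFFGFFFGFFFGFFFFGFFFGFFFGFFFFGFFFGFFFGFFFGFFFFGFFFGFFFGFFFFGFFFGFFFGFFFFGFFFGFFFGFFFGFFFFGFFFGFFFGFFFFGFFFGFFFGFFFFGFFFGFFFGFFFFGFFFGFFFGFFFGFFFFGFFFGFFFGFFFFGFFFGFFFGFFFFGFFFGFFFGFFFGFFFFGFFFGFFFGFFFFGFFFGFFFGFFFFGFFFGFFFGFFFGFFFFGFFFGFFFGFFFFGFFFGFFFGFFFFGFFFGFFFGFFFFGFFFGFFFGFFFGFFFFGFFFGFFFGFFFFGFFFGFFFGFFFFGFFFGFFFGFFFGFFFFGFFFGFFFGFFFFGFFFGFFFGFFFFGFFFGFFFGFFFGFFFFGFFFGFFFGFFFFGFFFGFFFGFFFFGFFFGFFFGFFFFGFFFGFFFGFFFGFFFFGFFFGFFFGFFFFGFFFGFFFGFFFFGFFFGFFFGFFFGFFFFGFFFGFFFGFFFFGFFFGFFFGFFFFGFFFGFFFGFFFGFFFFGFFFGFFFGFFFFGFFFGFFFGFFFFGFFFGFFFGFFFGFFFFGFFFGFFFGFFFFGFFFGFFFGFFFFGFFFGFFFGFFFFGFFFGFFFGFFFGFFFFGFFFGFFFGFFFFGFFFGFFFGFFFFGFFFGFFFGFFFGFFFFGFFFGFFFGFFFFGFFFGFFFGFFFFGFFFGFFFGFFFGFFFFGFFFGFFFGFFFFGFFFGFFFGFFFFGFFFGFFFGFFFFGFFFGFFFGFFFGFFFFGFFFGFFFGFFFFGFFFGFFFGFFFFGFFFGFFFGFFFGFFFFGFFFGFFFGFFFFGFFFGFF
Count of 'F': 1080


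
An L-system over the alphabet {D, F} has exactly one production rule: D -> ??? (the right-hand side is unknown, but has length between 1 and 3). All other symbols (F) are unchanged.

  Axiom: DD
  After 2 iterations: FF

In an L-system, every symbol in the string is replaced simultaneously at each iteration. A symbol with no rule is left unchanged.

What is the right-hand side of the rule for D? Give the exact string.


Answer: F

Derivation:
Trying D -> F:
  Step 0: DD
  Step 1: FF
  Step 2: FF
Matches the given result.


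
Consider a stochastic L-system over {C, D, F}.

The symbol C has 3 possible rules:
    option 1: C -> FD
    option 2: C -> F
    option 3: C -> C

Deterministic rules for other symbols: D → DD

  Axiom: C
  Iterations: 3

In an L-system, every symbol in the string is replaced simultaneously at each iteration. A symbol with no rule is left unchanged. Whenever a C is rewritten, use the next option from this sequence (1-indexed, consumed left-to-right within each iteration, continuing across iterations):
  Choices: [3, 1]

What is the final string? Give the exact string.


Answer: FDD

Derivation:
Step 0: C
Step 1: C  (used choices [3])
Step 2: FD  (used choices [1])
Step 3: FDD  (used choices [])


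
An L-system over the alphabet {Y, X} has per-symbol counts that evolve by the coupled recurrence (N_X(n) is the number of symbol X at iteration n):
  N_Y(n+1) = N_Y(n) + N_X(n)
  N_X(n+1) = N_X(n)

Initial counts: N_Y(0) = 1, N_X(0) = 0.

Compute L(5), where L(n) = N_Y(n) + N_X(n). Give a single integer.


Answer: 1

Derivation:
Step 0: N_Y=1, N_X=0, L=1
Step 1: N_Y=1, N_X=0, L=1
Step 2: N_Y=1, N_X=0, L=1
Step 3: N_Y=1, N_X=0, L=1
Step 4: N_Y=1, N_X=0, L=1
Step 5: N_Y=1, N_X=0, L=1


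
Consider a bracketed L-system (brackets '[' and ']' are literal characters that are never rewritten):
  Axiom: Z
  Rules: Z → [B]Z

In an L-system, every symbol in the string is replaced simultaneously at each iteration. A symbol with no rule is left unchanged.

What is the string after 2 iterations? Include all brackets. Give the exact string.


Answer: [B][B]Z

Derivation:
Step 0: Z
Step 1: [B]Z
Step 2: [B][B]Z


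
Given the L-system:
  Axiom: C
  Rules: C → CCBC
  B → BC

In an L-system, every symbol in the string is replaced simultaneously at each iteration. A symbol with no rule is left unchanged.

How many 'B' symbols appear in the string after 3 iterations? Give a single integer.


Step 0: C  (0 'B')
Step 1: CCBC  (1 'B')
Step 2: CCBCCCBCBCCCBC  (4 'B')
Step 3: CCBCCCBCBCCCBCCCBCCCBCBCCCBCBCCCBCCCBCCCBCBCCCBC  (14 'B')

Answer: 14


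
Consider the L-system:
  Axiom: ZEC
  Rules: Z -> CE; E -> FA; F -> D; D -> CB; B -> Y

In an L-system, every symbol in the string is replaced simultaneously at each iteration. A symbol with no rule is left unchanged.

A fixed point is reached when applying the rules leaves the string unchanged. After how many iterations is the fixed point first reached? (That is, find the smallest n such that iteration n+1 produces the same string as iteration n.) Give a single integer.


Answer: 5

Derivation:
Step 0: ZEC
Step 1: CEFAC
Step 2: CFADAC
Step 3: CDACBAC
Step 4: CCBACYAC
Step 5: CCYACYAC
Step 6: CCYACYAC  (unchanged — fixed point at step 5)


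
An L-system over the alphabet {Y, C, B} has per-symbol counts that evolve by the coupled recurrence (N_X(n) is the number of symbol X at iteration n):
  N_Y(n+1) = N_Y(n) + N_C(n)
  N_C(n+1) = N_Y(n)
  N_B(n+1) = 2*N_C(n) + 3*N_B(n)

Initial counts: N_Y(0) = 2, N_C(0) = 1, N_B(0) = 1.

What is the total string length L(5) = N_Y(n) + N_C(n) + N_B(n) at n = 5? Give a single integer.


Step 0: N_Y=2, N_C=1, N_B=1, L=4
Step 1: N_Y=3, N_C=2, N_B=5, L=10
Step 2: N_Y=5, N_C=3, N_B=19, L=27
Step 3: N_Y=8, N_C=5, N_B=63, L=76
Step 4: N_Y=13, N_C=8, N_B=199, L=220
Step 5: N_Y=21, N_C=13, N_B=613, L=647

Answer: 647


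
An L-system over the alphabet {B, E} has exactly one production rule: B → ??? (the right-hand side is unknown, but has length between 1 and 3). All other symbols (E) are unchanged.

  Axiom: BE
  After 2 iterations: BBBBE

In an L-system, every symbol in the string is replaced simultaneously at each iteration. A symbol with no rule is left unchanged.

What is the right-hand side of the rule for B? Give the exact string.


Trying B → BB:
  Step 0: BE
  Step 1: BBE
  Step 2: BBBBE
Matches the given result.

Answer: BB


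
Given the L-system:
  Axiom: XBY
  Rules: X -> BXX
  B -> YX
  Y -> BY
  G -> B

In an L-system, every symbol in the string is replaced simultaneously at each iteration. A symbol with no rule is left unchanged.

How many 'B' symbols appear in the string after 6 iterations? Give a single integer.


Step 0: XBY  (1 'B')
Step 1: BXXYXBY  (2 'B')
Step 2: YXBXXBXXBYBXXYXBY  (5 'B')
Step 3: BYBXXYXBXXBXXYXBXXBXXYXBYYXBXXBXXBYBXXYXBY  (12 'B')
Step 4: YXBYYXBXXBXXBYBXXYXBXXBXXYXBXXBXXBYBXXYXBXXBXXYXBXXBXXBYBXXYXBYBYBXXYXBXXBXXYXBXXBXXYXBYYXBXXBXXBYBXXYXBY  (30 'B')
Step 5: BYBXXYXBYBYBXXYXBXXBXXYXBXXBXXYXBYYXBXXBXXBYBXXYXBXXBXXYXBXXBXXBYBXXYXBXXBXXYXBXXBXXYXBYYXBXXBXXBYBXXYXBXXBXXYXBXXBXXBYBXXYXBXXBXXYXBXXBXXYXBYYXBXXBXXBYBXXYXBYYXBYYXBXXBXXBYBXXYXBXXBXXYXBXXBXXBYBXXYXBXXBXXYXBXXBXXBYBXXYXBYBYBXXYXBXXBXXYXBXXBXXYXBYYXBXXBXXBYBXXYXBY  (75 'B')
Step 6: YXBYYXBXXBXXBYBXXYXBYYXBYYXBXXBXXBYBXXYXBXXBXXYXBXXBXXBYBXXYXBXXBXXYXBXXBXXBYBXXYXBYBYBXXYXBXXBXXYXBXXBXXYXBYYXBXXBXXBYBXXYXBXXBXXYXBXXBXXBYBXXYXBXXBXXYXBXXBXXYXBYYXBXXBXXBYBXXYXBXXBXXYXBXXBXXBYBXXYXBXXBXXYXBXXBXXBYBXXYXBYBYBXXYXBXXBXXYXBXXBXXYXBYYXBXXBXXBYBXXYXBXXBXXYXBXXBXXBYBXXYXBXXBXXYXBXXBXXYXBYYXBXXBXXBYBXXYXBXXBXXYXBXXBXXBYBXXYXBXXBXXYXBXXBXXBYBXXYXBYBYBXXYXBXXBXXYXBXXBXXYXBYYXBXXBXXBYBXXYXBYBYBXXYXBYBYBXXYXBXXBXXYXBXXBXXYXBYYXBXXBXXBYBXXYXBXXBXXYXBXXBXXBYBXXYXBXXBXXYXBXXBXXYXBYYXBXXBXXBYBXXYXBXXBXXYXBXXBXXBYBXXYXBXXBXXYXBXXBXXYXBYYXBXXBXXBYBXXYXBYYXBYYXBXXBXXBYBXXYXBXXBXXYXBXXBXXBYBXXYXBXXBXXYXBXXBXXBYBXXYXBYBYBXXYXBXXBXXYXBXXBXXYXBYYXBXXBXXBYBXXYXBY  (189 'B')

Answer: 189


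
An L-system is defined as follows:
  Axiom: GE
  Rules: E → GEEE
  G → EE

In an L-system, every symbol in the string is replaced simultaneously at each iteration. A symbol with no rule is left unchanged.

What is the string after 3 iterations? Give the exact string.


Step 0: GE
Step 1: EEGEEE
Step 2: GEEEGEEEEEGEEEGEEEGEEE
Step 3: EEGEEEGEEEGEEEEEGEEEGEEEGEEEGEEEGEEEEEGEEEGEEEGEEEEEGEEEGEEEGEEEEEGEEEGEEEGEEE

Answer: EEGEEEGEEEGEEEEEGEEEGEEEGEEEGEEEGEEEEEGEEEGEEEGEEEEEGEEEGEEEGEEEEEGEEEGEEEGEEE


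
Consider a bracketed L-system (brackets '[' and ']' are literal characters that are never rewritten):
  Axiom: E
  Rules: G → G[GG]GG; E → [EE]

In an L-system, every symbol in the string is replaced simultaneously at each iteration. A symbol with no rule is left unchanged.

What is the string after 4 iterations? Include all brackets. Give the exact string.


Step 0: E
Step 1: [EE]
Step 2: [[EE][EE]]
Step 3: [[[EE][EE]][[EE][EE]]]
Step 4: [[[[EE][EE]][[EE][EE]]][[[EE][EE]][[EE][EE]]]]

Answer: [[[[EE][EE]][[EE][EE]]][[[EE][EE]][[EE][EE]]]]


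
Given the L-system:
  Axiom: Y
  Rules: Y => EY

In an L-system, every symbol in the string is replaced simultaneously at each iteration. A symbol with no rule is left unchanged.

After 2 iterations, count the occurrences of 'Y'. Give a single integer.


Answer: 1

Derivation:
Step 0: Y  (1 'Y')
Step 1: EY  (1 'Y')
Step 2: EEY  (1 'Y')


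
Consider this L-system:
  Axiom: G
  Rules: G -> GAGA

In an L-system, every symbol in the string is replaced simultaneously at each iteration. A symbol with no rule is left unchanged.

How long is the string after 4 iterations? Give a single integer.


Step 0: length = 1
Step 1: length = 4
Step 2: length = 10
Step 3: length = 22
Step 4: length = 46

Answer: 46


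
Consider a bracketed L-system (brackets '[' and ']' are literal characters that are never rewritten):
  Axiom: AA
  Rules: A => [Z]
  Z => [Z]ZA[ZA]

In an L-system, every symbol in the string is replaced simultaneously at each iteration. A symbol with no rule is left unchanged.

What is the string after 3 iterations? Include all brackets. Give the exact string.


Step 0: AA
Step 1: [Z][Z]
Step 2: [[Z]ZA[ZA]][[Z]ZA[ZA]]
Step 3: [[[Z]ZA[ZA]][Z]ZA[ZA][Z][[Z]ZA[ZA][Z]]][[[Z]ZA[ZA]][Z]ZA[ZA][Z][[Z]ZA[ZA][Z]]]

Answer: [[[Z]ZA[ZA]][Z]ZA[ZA][Z][[Z]ZA[ZA][Z]]][[[Z]ZA[ZA]][Z]ZA[ZA][Z][[Z]ZA[ZA][Z]]]
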